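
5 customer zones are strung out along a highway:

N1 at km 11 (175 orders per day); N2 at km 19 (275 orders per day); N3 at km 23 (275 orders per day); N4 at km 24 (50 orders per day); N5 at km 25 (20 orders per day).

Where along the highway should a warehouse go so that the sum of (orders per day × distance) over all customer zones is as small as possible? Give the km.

For a sum of weighted absolute distances on a line, the optimum is the weighted median (not the mean). Total weight W = 795; half-weight = 397.5.
Sort by position and accumulate weight:
  km 11 (N1, w=175) → cum 175
  km 19 (N2, w=275) → cum 450  ≥ 397.5 → median here
  km 23 (N3, w=275) → cum 725
  km 24 (N4, w=50) → cum 775
  km 25 (N5, w=20) → cum 795
Optimal location: km 19.

x = 19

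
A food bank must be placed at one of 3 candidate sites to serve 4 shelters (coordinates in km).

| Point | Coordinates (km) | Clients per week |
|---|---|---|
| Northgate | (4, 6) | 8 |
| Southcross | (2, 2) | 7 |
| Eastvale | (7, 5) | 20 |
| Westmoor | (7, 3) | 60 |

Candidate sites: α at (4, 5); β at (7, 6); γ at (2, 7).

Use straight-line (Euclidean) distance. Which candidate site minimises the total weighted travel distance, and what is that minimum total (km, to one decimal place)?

β, total 268.8 km

Total weighted distance at each candidate:
  α (4, 5): total = 309.6
  β (7, 6): total = 268.8
  γ (2, 7): total = 544.8
Minimum is at β with total 268.8 km.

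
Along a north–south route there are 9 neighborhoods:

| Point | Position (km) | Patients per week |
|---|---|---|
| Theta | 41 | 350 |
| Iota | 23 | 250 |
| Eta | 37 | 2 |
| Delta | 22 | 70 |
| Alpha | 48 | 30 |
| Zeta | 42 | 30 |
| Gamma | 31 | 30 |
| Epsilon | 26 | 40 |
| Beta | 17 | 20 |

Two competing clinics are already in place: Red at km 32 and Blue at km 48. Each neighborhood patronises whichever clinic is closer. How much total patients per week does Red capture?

412

The indifferent point is the midpoint (32+48)/2 = 40; neighborhoods left of it (closer to Red at 32) go to Red, those right go to Blue.
  Beta at 17 (w=20) → Red
  Delta at 22 (w=70) → Red
  Iota at 23 (w=250) → Red
  Epsilon at 26 (w=40) → Red
  Gamma at 31 (w=30) → Red
  Eta at 37 (w=2) → Red
  Theta at 41 (w=350) → Blue
  Zeta at 42 (w=30) → Blue
  Alpha at 48 (w=30) → Blue
Red captures 412; Blue captures 410.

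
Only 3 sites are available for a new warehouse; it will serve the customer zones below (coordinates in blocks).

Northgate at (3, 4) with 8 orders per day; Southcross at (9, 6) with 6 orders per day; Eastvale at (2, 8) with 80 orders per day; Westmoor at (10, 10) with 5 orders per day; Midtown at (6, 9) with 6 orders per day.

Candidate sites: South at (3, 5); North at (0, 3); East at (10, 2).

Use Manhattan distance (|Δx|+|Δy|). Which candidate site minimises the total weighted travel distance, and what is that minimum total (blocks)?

Total weighted distance at each candidate:
  South (3, 5): total = 472
  North (0, 3): total = 821
  East (10, 2): total = 1328
Minimum is at South with total 472 blocks.

South, total 472 blocks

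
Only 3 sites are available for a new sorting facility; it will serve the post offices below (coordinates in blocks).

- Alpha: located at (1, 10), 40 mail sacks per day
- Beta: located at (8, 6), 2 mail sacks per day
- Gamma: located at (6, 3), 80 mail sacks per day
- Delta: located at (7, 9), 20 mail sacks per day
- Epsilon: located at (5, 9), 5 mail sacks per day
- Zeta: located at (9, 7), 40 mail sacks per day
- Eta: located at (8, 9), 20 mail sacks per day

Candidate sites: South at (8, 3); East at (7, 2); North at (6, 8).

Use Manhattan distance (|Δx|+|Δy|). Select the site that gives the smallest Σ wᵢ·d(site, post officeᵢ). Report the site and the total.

Total weighted distance at each candidate:
  South (8, 3): total = 1231
  East (7, 2): total = 1355
  North (6, 8): total = 958
Minimum is at North with total 958 blocks.

North, total 958 blocks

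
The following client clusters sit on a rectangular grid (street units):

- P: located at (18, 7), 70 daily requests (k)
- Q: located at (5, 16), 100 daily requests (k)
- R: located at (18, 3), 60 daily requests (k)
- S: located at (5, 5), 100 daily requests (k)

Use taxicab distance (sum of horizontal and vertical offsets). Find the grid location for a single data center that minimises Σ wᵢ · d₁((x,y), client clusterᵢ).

(5, 7)

Manhattan distance separates: Σwᵢ(|x−xᵢ|+|y−yᵢ|) = Σwᵢ|x−xᵢ| + Σwᵢ|y−yᵢ|, so x and y are optimised independently as 1-D weighted medians.
Total weight W = 330; half = 165.
x-coordinate, sorted with cumulative weight:
  x=5 (Q, w=100) cum 100
  x=5 (S, w=100) cum 200  ← median
  x=18 (P, w=70) cum 270
  x=18 (R, w=60) cum 330
⇒ x* = 5
y-coordinate, sorted with cumulative weight:
  y=3 (R, w=60) cum 60
  y=5 (S, w=100) cum 160
  y=7 (P, w=70) cum 230  ← median
  y=16 (Q, w=100) cum 330
⇒ y* = 7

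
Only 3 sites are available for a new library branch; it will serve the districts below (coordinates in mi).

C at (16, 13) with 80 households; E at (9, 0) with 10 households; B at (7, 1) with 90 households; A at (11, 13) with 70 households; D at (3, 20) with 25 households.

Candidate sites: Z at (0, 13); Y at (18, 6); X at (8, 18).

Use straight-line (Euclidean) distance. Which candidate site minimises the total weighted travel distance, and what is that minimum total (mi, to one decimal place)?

Y, total 2984.0 mi

Total weighted distance at each candidate:
  Z (0, 13): total = 3648.8
  Y (18, 6): total = 2984.0
  X (8, 18): total = 3010.4
Minimum is at Y with total 2984.0 mi.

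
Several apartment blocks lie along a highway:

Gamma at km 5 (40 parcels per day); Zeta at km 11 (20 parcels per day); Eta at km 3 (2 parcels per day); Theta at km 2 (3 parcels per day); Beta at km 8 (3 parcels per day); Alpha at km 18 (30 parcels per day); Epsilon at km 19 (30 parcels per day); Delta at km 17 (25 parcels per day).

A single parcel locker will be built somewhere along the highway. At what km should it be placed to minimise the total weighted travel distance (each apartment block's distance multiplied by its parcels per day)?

x = 17

For a sum of weighted absolute distances on a line, the optimum is the weighted median (not the mean). Total weight W = 153; half-weight = 76.5.
Sort by position and accumulate weight:
  km 2 (Theta, w=3) → cum 3
  km 3 (Eta, w=2) → cum 5
  km 5 (Gamma, w=40) → cum 45
  km 8 (Beta, w=3) → cum 48
  km 11 (Zeta, w=20) → cum 68
  km 17 (Delta, w=25) → cum 93  ≥ 76.5 → median here
  km 18 (Alpha, w=30) → cum 123
  km 19 (Epsilon, w=30) → cum 153
Optimal location: km 17.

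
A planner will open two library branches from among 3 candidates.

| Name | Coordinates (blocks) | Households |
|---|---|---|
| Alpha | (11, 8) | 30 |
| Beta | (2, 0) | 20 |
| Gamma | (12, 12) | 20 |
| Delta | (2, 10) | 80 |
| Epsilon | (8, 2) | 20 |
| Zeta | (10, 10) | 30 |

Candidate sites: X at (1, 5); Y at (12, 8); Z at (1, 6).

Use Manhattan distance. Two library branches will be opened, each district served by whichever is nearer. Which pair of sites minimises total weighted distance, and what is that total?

Evaluate every pair (each demand assigned to the nearer of the two):
  {Y, Z}: total = 970
  {X, Y}: total = 1030
  {X, Z}: total = 1810
Best pair: {Y, Z} with total 970.

{Y, Z}, total 970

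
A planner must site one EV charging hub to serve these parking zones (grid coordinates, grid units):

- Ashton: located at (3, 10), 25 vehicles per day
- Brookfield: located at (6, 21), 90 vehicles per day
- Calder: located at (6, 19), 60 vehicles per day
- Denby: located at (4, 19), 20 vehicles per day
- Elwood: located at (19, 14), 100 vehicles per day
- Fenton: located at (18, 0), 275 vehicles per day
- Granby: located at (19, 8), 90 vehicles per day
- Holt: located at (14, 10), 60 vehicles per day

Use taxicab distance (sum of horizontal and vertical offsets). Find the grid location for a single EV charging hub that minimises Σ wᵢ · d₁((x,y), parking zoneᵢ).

(18, 8)

Manhattan distance separates: Σwᵢ(|x−xᵢ|+|y−yᵢ|) = Σwᵢ|x−xᵢ| + Σwᵢ|y−yᵢ|, so x and y are optimised independently as 1-D weighted medians.
Total weight W = 720; half = 360.
x-coordinate, sorted with cumulative weight:
  x=3 (Ashton, w=25) cum 25
  x=4 (Denby, w=20) cum 45
  x=6 (Brookfield, w=90) cum 135
  x=6 (Calder, w=60) cum 195
  x=14 (Holt, w=60) cum 255
  x=18 (Fenton, w=275) cum 530  ← median
  x=19 (Elwood, w=100) cum 630
  x=19 (Granby, w=90) cum 720
⇒ x* = 18
y-coordinate, sorted with cumulative weight:
  y=0 (Fenton, w=275) cum 275
  y=8 (Granby, w=90) cum 365  ← median
  y=10 (Ashton, w=25) cum 390
  y=10 (Holt, w=60) cum 450
  y=14 (Elwood, w=100) cum 550
  y=19 (Calder, w=60) cum 610
  y=19 (Denby, w=20) cum 630
  y=21 (Brookfield, w=90) cum 720
⇒ y* = 8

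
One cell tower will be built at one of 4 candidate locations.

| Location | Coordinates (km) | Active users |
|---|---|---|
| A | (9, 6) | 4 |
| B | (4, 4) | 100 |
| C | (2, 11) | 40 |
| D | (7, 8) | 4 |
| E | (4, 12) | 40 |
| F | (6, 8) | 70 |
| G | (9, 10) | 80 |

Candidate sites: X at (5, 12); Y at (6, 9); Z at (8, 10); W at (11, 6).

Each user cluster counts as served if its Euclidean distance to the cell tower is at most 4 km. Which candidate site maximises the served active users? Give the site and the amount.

Y, covering 194

Coverage radius r = 4 km; a point is covered iff (Δx)²+(Δy)² ≤ 4² = 16.
  X (5, 12): covers {C, E} → 80
  Y (6, 9): covers {D, E, F, G} → 194
  Z (8, 10): covers {D, F, G} → 154
  W (11, 6): covers {A} → 4
Maximum coverage at Y: 194 active users.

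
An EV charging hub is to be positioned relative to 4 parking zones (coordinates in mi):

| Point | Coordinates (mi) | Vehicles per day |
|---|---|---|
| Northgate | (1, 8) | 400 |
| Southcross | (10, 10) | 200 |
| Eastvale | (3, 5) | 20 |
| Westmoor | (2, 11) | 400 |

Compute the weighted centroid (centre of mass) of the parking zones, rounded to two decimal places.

(3.20, 9.51)

The minimiser of Σwᵢ‖p−pᵢ‖² is the weighted centroid p* = (Σwᵢpᵢ)/(Σwᵢ).
Σwᵢ = 1020.
Σwᵢxᵢ = 400·1 + 200·10 + 20·3 + 400·2 = 3260.
Σwᵢyᵢ = 400·8 + 200·10 + 20·5 + 400·11 = 9700.
x* = 3260/1020 = 3.20, y* = 9700/1020 = 9.51.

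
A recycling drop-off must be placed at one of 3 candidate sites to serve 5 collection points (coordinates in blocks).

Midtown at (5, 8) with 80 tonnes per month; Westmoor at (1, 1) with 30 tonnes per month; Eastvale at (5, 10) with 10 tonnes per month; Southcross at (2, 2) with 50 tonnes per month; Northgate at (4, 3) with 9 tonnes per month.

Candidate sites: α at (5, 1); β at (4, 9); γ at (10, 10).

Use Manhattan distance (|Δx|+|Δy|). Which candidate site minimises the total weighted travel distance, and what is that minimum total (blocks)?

α, total 997 blocks

Total weighted distance at each candidate:
  α (5, 1): total = 997
  β (4, 9): total = 1014
  γ (10, 10): total = 2067
Minimum is at α with total 997 blocks.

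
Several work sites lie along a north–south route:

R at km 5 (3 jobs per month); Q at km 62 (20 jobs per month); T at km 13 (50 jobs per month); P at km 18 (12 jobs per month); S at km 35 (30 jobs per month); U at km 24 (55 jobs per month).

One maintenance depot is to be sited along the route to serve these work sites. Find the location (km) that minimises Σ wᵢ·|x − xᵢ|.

x = 24

For a sum of weighted absolute distances on a line, the optimum is the weighted median (not the mean). Total weight W = 170; half-weight = 85.
Sort by position and accumulate weight:
  km 5 (R, w=3) → cum 3
  km 13 (T, w=50) → cum 53
  km 18 (P, w=12) → cum 65
  km 24 (U, w=55) → cum 120  ≥ 85 → median here
  km 35 (S, w=30) → cum 150
  km 62 (Q, w=20) → cum 170
Optimal location: km 24.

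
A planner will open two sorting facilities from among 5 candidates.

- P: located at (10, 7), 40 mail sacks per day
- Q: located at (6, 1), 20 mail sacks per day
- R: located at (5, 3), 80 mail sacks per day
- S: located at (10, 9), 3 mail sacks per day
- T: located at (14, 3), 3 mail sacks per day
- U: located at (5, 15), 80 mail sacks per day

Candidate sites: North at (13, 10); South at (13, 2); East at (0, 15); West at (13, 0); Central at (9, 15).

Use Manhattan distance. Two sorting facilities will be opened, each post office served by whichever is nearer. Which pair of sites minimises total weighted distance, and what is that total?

{South, Central}, total 1547

Evaluate every pair (each demand assigned to the nearer of the two):
  {South, Central}: total = 1547
  {South, East}: total = 1636
  {West, Central}: total = 1753
  {East, West}: total = 1888
  {North, Central}: total = 2116
  {North, South}: total = 2178
  {North, East}: total = 2196
  {North, West}: total = 2344
  {East, Central}: total = 2372
  {South, West}: total = 2916
Best pair: {South, Central} with total 1547.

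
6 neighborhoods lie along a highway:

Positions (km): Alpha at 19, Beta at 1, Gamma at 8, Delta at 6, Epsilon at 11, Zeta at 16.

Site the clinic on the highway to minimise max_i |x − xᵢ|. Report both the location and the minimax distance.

location 10, max distance 9

The 1-center on a line is the midpoint of the two extreme points: leftmost at 1, rightmost at 19.
Optimal location = (1 + 19)/2 = 10; maximum distance = (19 − 1)/2 = 9.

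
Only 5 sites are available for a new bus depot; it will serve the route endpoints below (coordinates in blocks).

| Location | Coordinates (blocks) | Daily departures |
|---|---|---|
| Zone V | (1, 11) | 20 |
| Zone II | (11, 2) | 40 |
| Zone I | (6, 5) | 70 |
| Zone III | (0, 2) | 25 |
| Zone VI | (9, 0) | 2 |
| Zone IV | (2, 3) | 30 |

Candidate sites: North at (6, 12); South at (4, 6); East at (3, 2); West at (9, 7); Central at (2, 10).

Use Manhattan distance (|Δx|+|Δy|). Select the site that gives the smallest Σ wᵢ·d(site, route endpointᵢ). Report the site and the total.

Total weighted distance at each candidate:
  North (6, 12): total = 2030
  South (4, 6): total = 1182
  East (3, 2): total = 1111
  West (9, 7): total = 1564
  Central (2, 10): total = 1844
Minimum is at East with total 1111 blocks.

East, total 1111 blocks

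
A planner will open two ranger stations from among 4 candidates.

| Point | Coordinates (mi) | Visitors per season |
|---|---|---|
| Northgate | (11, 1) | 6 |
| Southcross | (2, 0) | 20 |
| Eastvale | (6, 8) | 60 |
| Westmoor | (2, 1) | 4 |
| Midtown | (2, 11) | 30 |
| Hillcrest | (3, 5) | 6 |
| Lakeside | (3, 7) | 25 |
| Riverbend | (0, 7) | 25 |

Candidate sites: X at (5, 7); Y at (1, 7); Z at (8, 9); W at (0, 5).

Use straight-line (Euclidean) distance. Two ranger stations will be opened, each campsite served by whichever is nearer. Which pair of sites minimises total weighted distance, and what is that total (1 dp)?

{X, Y}, total 517.2

Evaluate every pair (each demand assigned to the nearer of the two):
  {X, Y}: total = 517.2
  {X, W}: total = 528.3
  {Y, Z}: total = 566.8
  {X, Z}: total = 656.9
  {Z, W}: total = 658.9
  {Y, W}: total = 717.2
Best pair: {X, Y} with total 517.2.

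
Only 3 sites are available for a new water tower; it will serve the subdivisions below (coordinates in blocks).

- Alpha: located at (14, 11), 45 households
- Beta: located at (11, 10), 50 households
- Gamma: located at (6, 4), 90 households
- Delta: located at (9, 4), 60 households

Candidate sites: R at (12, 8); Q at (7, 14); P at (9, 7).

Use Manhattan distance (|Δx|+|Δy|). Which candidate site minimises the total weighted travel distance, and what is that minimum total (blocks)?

P, total 1375 blocks

Total weighted distance at each candidate:
  R (12, 8): total = 1695
  Q (7, 14): total = 2560
  P (9, 7): total = 1375
Minimum is at P with total 1375 blocks.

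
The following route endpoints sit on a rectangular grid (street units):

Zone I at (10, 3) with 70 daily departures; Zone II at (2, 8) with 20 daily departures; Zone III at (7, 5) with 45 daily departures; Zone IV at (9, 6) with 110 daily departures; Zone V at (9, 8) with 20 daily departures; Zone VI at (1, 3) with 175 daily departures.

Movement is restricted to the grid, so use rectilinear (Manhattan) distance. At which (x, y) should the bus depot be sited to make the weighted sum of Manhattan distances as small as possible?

(7, 3)

Manhattan distance separates: Σwᵢ(|x−xᵢ|+|y−yᵢ|) = Σwᵢ|x−xᵢ| + Σwᵢ|y−yᵢ|, so x and y are optimised independently as 1-D weighted medians.
Total weight W = 440; half = 220.
x-coordinate, sorted with cumulative weight:
  x=1 (Zone VI, w=175) cum 175
  x=2 (Zone II, w=20) cum 195
  x=7 (Zone III, w=45) cum 240  ← median
  x=9 (Zone IV, w=110) cum 350
  x=9 (Zone V, w=20) cum 370
  x=10 (Zone I, w=70) cum 440
⇒ x* = 7
y-coordinate, sorted with cumulative weight:
  y=3 (Zone I, w=70) cum 70
  y=3 (Zone VI, w=175) cum 245  ← median
  y=5 (Zone III, w=45) cum 290
  y=6 (Zone IV, w=110) cum 400
  y=8 (Zone II, w=20) cum 420
  y=8 (Zone V, w=20) cum 440
⇒ y* = 3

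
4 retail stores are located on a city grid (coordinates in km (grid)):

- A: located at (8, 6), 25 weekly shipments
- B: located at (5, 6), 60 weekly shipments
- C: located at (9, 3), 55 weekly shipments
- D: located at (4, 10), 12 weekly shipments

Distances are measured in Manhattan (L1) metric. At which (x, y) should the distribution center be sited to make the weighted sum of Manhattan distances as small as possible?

Manhattan distance separates: Σwᵢ(|x−xᵢ|+|y−yᵢ|) = Σwᵢ|x−xᵢ| + Σwᵢ|y−yᵢ|, so x and y are optimised independently as 1-D weighted medians.
Total weight W = 152; half = 76.
x-coordinate, sorted with cumulative weight:
  x=4 (D, w=12) cum 12
  x=5 (B, w=60) cum 72
  x=8 (A, w=25) cum 97  ← median
  x=9 (C, w=55) cum 152
⇒ x* = 8
y-coordinate, sorted with cumulative weight:
  y=3 (C, w=55) cum 55
  y=6 (A, w=25) cum 80  ← median
  y=6 (B, w=60) cum 140
  y=10 (D, w=12) cum 152
⇒ y* = 6

(8, 6)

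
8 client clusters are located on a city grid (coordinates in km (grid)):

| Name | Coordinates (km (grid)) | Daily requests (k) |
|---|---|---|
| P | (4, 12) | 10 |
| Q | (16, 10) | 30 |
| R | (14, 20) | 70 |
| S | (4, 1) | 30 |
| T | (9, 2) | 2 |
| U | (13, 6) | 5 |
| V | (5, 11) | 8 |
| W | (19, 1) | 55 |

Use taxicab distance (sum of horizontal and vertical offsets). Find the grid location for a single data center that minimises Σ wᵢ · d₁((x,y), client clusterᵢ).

(14, 10)

Manhattan distance separates: Σwᵢ(|x−xᵢ|+|y−yᵢ|) = Σwᵢ|x−xᵢ| + Σwᵢ|y−yᵢ|, so x and y are optimised independently as 1-D weighted medians.
Total weight W = 210; half = 105.
x-coordinate, sorted with cumulative weight:
  x=4 (P, w=10) cum 10
  x=4 (S, w=30) cum 40
  x=5 (V, w=8) cum 48
  x=9 (T, w=2) cum 50
  x=13 (U, w=5) cum 55
  x=14 (R, w=70) cum 125  ← median
  x=16 (Q, w=30) cum 155
  x=19 (W, w=55) cum 210
⇒ x* = 14
y-coordinate, sorted with cumulative weight:
  y=1 (S, w=30) cum 30
  y=1 (W, w=55) cum 85
  y=2 (T, w=2) cum 87
  y=6 (U, w=5) cum 92
  y=10 (Q, w=30) cum 122  ← median
  y=11 (V, w=8) cum 130
  y=12 (P, w=10) cum 140
  y=20 (R, w=70) cum 210
⇒ y* = 10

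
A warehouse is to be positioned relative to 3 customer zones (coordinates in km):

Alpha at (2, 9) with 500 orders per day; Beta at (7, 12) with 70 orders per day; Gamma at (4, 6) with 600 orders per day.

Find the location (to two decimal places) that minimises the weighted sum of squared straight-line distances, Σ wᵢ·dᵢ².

(3.32, 7.64)

The minimiser of Σwᵢ‖p−pᵢ‖² is the weighted centroid p* = (Σwᵢpᵢ)/(Σwᵢ).
Σwᵢ = 1170.
Σwᵢxᵢ = 500·2 + 70·7 + 600·4 = 3890.
Σwᵢyᵢ = 500·9 + 70·12 + 600·6 = 8940.
x* = 3890/1170 = 3.32, y* = 8940/1170 = 7.64.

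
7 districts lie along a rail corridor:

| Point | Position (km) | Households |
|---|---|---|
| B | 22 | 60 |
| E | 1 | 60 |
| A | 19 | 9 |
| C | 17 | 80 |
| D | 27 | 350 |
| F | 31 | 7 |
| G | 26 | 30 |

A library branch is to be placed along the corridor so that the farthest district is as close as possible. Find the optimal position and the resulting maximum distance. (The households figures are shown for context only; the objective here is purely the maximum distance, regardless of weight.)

The 1-center on a line is the midpoint of the two extreme points: leftmost at 1, rightmost at 31.
Optimal location = (1 + 31)/2 = 16; maximum distance = (31 − 1)/2 = 15.

location 16, max distance 15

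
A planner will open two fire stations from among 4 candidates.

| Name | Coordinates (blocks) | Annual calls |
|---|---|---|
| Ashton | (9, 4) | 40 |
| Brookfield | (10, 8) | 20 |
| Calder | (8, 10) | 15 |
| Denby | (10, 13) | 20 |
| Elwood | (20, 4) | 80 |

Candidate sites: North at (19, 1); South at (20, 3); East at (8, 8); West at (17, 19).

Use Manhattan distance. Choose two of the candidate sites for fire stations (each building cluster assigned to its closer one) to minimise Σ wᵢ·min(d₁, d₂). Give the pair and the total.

{South, East}, total 490

Evaluate every pair (each demand assigned to the nearer of the two):
  {South, East}: total = 490
  {North, East}: total = 730
  {South, West}: total = 1390
  {North, South}: total = 1545
  {North, West}: total = 1690
  {East, West}: total = 1690
Best pair: {South, East} with total 490.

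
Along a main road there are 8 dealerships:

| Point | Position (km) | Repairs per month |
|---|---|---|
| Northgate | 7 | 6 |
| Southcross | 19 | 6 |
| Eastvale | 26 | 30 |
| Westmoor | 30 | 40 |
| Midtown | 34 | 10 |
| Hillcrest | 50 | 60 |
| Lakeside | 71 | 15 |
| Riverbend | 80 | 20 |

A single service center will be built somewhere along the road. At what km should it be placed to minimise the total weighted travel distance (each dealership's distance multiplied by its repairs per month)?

For a sum of weighted absolute distances on a line, the optimum is the weighted median (not the mean). Total weight W = 187; half-weight = 93.5.
Sort by position and accumulate weight:
  km 7 (Northgate, w=6) → cum 6
  km 19 (Southcross, w=6) → cum 12
  km 26 (Eastvale, w=30) → cum 42
  km 30 (Westmoor, w=40) → cum 82
  km 34 (Midtown, w=10) → cum 92
  km 50 (Hillcrest, w=60) → cum 152  ≥ 93.5 → median here
  km 71 (Lakeside, w=15) → cum 167
  km 80 (Riverbend, w=20) → cum 187
Optimal location: km 50.

x = 50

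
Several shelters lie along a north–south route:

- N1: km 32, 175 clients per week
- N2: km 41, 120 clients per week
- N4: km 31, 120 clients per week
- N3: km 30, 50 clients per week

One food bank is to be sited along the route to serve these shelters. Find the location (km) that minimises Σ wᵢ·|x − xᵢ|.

For a sum of weighted absolute distances on a line, the optimum is the weighted median (not the mean). Total weight W = 465; half-weight = 232.5.
Sort by position and accumulate weight:
  km 30 (N3, w=50) → cum 50
  km 31 (N4, w=120) → cum 170
  km 32 (N1, w=175) → cum 345  ≥ 232.5 → median here
  km 41 (N2, w=120) → cum 465
Optimal location: km 32.

x = 32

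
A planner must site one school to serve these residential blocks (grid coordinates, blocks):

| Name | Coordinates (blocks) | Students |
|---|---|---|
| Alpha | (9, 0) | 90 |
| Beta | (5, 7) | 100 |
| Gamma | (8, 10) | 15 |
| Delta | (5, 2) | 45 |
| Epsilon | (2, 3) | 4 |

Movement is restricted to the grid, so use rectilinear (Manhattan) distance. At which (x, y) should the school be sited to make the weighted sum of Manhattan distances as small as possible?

Manhattan distance separates: Σwᵢ(|x−xᵢ|+|y−yᵢ|) = Σwᵢ|x−xᵢ| + Σwᵢ|y−yᵢ|, so x and y are optimised independently as 1-D weighted medians.
Total weight W = 254; half = 127.
x-coordinate, sorted with cumulative weight:
  x=2 (Epsilon, w=4) cum 4
  x=5 (Beta, w=100) cum 104
  x=5 (Delta, w=45) cum 149  ← median
  x=8 (Gamma, w=15) cum 164
  x=9 (Alpha, w=90) cum 254
⇒ x* = 5
y-coordinate, sorted with cumulative weight:
  y=0 (Alpha, w=90) cum 90
  y=2 (Delta, w=45) cum 135  ← median
  y=3 (Epsilon, w=4) cum 139
  y=7 (Beta, w=100) cum 239
  y=10 (Gamma, w=15) cum 254
⇒ y* = 2

(5, 2)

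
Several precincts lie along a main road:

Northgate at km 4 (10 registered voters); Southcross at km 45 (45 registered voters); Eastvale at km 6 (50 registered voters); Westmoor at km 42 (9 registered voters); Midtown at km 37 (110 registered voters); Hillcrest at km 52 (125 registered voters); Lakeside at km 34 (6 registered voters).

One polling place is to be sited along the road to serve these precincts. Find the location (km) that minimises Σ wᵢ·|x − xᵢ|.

For a sum of weighted absolute distances on a line, the optimum is the weighted median (not the mean). Total weight W = 355; half-weight = 177.5.
Sort by position and accumulate weight:
  km 4 (Northgate, w=10) → cum 10
  km 6 (Eastvale, w=50) → cum 60
  km 34 (Lakeside, w=6) → cum 66
  km 37 (Midtown, w=110) → cum 176
  km 42 (Westmoor, w=9) → cum 185  ≥ 177.5 → median here
  km 45 (Southcross, w=45) → cum 230
  km 52 (Hillcrest, w=125) → cum 355
Optimal location: km 42.

x = 42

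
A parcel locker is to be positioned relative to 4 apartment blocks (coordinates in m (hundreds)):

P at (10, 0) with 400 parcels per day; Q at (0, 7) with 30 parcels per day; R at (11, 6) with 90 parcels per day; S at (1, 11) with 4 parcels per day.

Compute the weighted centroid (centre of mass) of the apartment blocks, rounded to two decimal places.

The minimiser of Σwᵢ‖p−pᵢ‖² is the weighted centroid p* = (Σwᵢpᵢ)/(Σwᵢ).
Σwᵢ = 524.
Σwᵢxᵢ = 400·10 + 30·0 + 90·11 + 4·1 = 4994.
Σwᵢyᵢ = 400·0 + 30·7 + 90·6 + 4·11 = 794.
x* = 4994/524 = 9.53, y* = 794/524 = 1.52.

(9.53, 1.52)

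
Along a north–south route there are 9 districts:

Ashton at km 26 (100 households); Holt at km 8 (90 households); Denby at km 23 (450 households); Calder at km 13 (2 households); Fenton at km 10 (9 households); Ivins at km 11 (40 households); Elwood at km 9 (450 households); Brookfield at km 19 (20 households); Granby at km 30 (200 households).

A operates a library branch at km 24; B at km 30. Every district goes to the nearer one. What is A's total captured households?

The indifferent point is the midpoint (24+30)/2 = 27; districts left of it (closer to A at 24) go to A, those right go to B.
  Holt at 8 (w=90) → A
  Elwood at 9 (w=450) → A
  Fenton at 10 (w=9) → A
  Ivins at 11 (w=40) → A
  Calder at 13 (w=2) → A
  Brookfield at 19 (w=20) → A
  Denby at 23 (w=450) → A
  Ashton at 26 (w=100) → A
  Granby at 30 (w=200) → B
A captures 1161; B captures 200.

1161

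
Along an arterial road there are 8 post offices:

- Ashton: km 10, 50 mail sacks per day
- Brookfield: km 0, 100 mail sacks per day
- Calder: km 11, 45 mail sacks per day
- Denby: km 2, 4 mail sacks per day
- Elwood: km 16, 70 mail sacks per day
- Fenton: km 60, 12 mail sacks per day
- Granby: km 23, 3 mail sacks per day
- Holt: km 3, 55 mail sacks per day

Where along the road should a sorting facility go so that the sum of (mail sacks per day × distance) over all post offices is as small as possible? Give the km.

x = 10

For a sum of weighted absolute distances on a line, the optimum is the weighted median (not the mean). Total weight W = 339; half-weight = 169.5.
Sort by position and accumulate weight:
  km 0 (Brookfield, w=100) → cum 100
  km 2 (Denby, w=4) → cum 104
  km 3 (Holt, w=55) → cum 159
  km 10 (Ashton, w=50) → cum 209  ≥ 169.5 → median here
  km 11 (Calder, w=45) → cum 254
  km 16 (Elwood, w=70) → cum 324
  km 23 (Granby, w=3) → cum 327
  km 60 (Fenton, w=12) → cum 339
Optimal location: km 10.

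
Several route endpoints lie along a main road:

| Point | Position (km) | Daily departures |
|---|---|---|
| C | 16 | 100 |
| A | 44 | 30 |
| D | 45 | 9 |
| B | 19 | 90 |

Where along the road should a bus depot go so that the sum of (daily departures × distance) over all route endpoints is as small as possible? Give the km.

For a sum of weighted absolute distances on a line, the optimum is the weighted median (not the mean). Total weight W = 229; half-weight = 114.5.
Sort by position and accumulate weight:
  km 16 (C, w=100) → cum 100
  km 19 (B, w=90) → cum 190  ≥ 114.5 → median here
  km 44 (A, w=30) → cum 220
  km 45 (D, w=9) → cum 229
Optimal location: km 19.

x = 19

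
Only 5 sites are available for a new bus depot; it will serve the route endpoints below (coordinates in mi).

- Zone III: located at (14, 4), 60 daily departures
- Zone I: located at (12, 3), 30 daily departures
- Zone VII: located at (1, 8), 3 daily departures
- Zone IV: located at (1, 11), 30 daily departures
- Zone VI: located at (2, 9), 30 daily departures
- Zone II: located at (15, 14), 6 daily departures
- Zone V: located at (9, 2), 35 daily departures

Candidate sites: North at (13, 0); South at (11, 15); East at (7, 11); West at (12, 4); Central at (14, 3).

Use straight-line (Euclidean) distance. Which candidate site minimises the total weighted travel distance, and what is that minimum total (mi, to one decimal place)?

Total weighted distance at each candidate:
  North (13, 0): total = 1541.6
  South (11, 15): total = 2214.7
  East (7, 11): total = 1612.6
  West (12, 4): total = 1100.5
  Central (14, 3): total = 1266.9
Minimum is at West with total 1100.5 mi.

West, total 1100.5 mi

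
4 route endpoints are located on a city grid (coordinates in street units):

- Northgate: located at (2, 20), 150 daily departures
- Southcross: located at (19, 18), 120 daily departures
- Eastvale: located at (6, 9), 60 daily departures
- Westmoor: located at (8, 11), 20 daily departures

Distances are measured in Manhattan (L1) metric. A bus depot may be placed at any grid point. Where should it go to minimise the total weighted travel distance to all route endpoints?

Manhattan distance separates: Σwᵢ(|x−xᵢ|+|y−yᵢ|) = Σwᵢ|x−xᵢ| + Σwᵢ|y−yᵢ|, so x and y are optimised independently as 1-D weighted medians.
Total weight W = 350; half = 175.
x-coordinate, sorted with cumulative weight:
  x=2 (Northgate, w=150) cum 150
  x=6 (Eastvale, w=60) cum 210  ← median
  x=8 (Westmoor, w=20) cum 230
  x=19 (Southcross, w=120) cum 350
⇒ x* = 6
y-coordinate, sorted with cumulative weight:
  y=9 (Eastvale, w=60) cum 60
  y=11 (Westmoor, w=20) cum 80
  y=18 (Southcross, w=120) cum 200  ← median
  y=20 (Northgate, w=150) cum 350
⇒ y* = 18

(6, 18)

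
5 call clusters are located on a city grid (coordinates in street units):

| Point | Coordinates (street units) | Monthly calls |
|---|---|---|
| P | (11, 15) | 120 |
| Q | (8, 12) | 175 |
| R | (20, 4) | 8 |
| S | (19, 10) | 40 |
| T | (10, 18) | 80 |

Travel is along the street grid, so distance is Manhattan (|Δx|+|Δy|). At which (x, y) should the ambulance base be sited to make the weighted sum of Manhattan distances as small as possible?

Manhattan distance separates: Σwᵢ(|x−xᵢ|+|y−yᵢ|) = Σwᵢ|x−xᵢ| + Σwᵢ|y−yᵢ|, so x and y are optimised independently as 1-D weighted medians.
Total weight W = 423; half = 211.5.
x-coordinate, sorted with cumulative weight:
  x=8 (Q, w=175) cum 175
  x=10 (T, w=80) cum 255  ← median
  x=11 (P, w=120) cum 375
  x=19 (S, w=40) cum 415
  x=20 (R, w=8) cum 423
⇒ x* = 10
y-coordinate, sorted with cumulative weight:
  y=4 (R, w=8) cum 8
  y=10 (S, w=40) cum 48
  y=12 (Q, w=175) cum 223  ← median
  y=15 (P, w=120) cum 343
  y=18 (T, w=80) cum 423
⇒ y* = 12

(10, 12)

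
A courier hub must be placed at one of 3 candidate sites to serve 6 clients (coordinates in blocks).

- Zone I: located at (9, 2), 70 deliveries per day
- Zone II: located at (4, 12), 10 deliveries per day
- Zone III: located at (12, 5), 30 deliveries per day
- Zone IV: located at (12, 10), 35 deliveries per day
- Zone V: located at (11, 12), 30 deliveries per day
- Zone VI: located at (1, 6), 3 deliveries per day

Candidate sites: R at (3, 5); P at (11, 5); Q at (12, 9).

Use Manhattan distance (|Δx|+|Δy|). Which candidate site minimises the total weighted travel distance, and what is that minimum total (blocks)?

P, total 973 blocks

Total weighted distance at each candidate:
  R (3, 5): total = 1929
  P (11, 5): total = 973
  Q (12, 9): total = 1127
Minimum is at P with total 973 blocks.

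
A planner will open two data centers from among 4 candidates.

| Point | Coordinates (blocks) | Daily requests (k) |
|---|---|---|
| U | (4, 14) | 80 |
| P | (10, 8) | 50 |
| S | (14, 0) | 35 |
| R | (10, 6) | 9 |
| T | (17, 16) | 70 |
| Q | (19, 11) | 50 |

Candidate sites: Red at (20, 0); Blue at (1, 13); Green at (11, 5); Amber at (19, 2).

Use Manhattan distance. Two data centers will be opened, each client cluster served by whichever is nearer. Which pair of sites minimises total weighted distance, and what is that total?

Evaluate every pair (each demand assigned to the nearer of the two):
  {Blue, Green}: total = 2708
  {Blue, Amber}: total = 2952
  {Red, Blue}: total = 3304
  {Green, Amber}: total = 3313
  {Red, Green}: total = 3498
  {Red, Amber}: total = 4807
Best pair: {Blue, Green} with total 2708.

{Blue, Green}, total 2708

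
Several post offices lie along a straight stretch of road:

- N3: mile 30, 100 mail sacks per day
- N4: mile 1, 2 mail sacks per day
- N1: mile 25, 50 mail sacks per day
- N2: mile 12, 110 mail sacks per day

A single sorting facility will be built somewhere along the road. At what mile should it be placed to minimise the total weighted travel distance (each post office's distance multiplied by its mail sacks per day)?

x = 25

For a sum of weighted absolute distances on a line, the optimum is the weighted median (not the mean). Total weight W = 262; half-weight = 131.
Sort by position and accumulate weight:
  mile 1 (N4, w=2) → cum 2
  mile 12 (N2, w=110) → cum 112
  mile 25 (N1, w=50) → cum 162  ≥ 131 → median here
  mile 30 (N3, w=100) → cum 262
Optimal location: mile 25.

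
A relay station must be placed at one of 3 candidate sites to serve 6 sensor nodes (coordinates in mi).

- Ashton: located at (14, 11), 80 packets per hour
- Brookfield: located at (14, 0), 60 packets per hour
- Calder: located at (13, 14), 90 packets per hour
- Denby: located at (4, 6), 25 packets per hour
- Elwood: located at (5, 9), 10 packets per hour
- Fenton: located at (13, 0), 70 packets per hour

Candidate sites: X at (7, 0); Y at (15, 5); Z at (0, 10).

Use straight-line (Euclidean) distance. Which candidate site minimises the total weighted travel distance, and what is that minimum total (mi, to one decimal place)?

Total weighted distance at each candidate:
  X (7, 0): total = 3513.8
  Y (15, 5): total = 2383.1
  Z (0, 10): total = 4719.8
Minimum is at Y with total 2383.1 mi.

Y, total 2383.1 mi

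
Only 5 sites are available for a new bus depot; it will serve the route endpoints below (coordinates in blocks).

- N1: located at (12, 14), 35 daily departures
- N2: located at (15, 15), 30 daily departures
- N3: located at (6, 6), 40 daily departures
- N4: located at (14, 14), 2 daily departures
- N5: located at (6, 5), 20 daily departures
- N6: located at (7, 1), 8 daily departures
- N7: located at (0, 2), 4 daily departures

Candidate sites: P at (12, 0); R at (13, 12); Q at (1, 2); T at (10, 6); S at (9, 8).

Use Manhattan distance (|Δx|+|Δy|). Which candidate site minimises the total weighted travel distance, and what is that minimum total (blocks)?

Total weighted distance at each candidate:
  P (12, 0): total = 1866
  R (13, 12): total = 1289
  Q (1, 2): total = 2245
  T (10, 6): total = 1174
  S (9, 8): total = 1179
Minimum is at T with total 1174 blocks.

T, total 1174 blocks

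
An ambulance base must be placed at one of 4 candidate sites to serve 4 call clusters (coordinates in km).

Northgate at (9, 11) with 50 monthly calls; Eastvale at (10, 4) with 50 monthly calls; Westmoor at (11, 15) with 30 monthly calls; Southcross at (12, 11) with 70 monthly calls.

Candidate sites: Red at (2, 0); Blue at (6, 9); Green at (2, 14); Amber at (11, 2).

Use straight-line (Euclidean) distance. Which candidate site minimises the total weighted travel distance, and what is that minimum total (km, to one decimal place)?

Total weighted distance at each candidate:
  Red (2, 0): total = 2664.5
  Blue (6, 9): total = 1177.5
  Green (2, 14): total = 2023.6
  Amber (11, 2): total = 1596.7
Minimum is at Blue with total 1177.5 km.

Blue, total 1177.5 km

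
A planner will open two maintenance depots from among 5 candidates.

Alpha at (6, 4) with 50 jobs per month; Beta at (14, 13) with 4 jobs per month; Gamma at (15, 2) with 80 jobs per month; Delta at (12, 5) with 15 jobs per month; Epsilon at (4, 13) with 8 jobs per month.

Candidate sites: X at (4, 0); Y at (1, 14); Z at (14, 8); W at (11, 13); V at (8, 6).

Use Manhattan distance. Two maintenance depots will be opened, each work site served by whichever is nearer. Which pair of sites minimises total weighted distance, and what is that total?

Evaluate every pair (each demand assigned to the nearer of the two):
  {Z, V}: total = 943
  {X, Z}: total = 1059
  {W, V}: total = 1223
  {Y, V}: total = 1239
  {Y, Z}: total = 1287
  {X, V}: total = 1295
  {Z, W}: total = 1303
  {X, W}: total = 1543
  {X, Y}: total = 1623
  {Y, W}: total = 2079
Best pair: {Z, V} with total 943.

{Z, V}, total 943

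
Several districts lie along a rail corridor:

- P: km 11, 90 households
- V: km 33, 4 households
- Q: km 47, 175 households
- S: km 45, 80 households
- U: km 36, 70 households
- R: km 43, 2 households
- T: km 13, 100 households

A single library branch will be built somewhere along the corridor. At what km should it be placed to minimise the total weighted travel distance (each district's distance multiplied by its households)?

x = 36

For a sum of weighted absolute distances on a line, the optimum is the weighted median (not the mean). Total weight W = 521; half-weight = 260.5.
Sort by position and accumulate weight:
  km 11 (P, w=90) → cum 90
  km 13 (T, w=100) → cum 190
  km 33 (V, w=4) → cum 194
  km 36 (U, w=70) → cum 264  ≥ 260.5 → median here
  km 43 (R, w=2) → cum 266
  km 45 (S, w=80) → cum 346
  km 47 (Q, w=175) → cum 521
Optimal location: km 36.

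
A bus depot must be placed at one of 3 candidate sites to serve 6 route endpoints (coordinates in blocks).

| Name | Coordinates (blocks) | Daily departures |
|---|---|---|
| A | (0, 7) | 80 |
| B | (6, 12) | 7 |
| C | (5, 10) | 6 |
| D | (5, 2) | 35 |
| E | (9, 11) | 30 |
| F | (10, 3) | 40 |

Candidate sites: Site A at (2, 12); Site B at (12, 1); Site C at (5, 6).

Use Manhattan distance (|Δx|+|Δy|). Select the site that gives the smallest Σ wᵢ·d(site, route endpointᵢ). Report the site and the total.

Total weighted distance at each candidate:
  Site A (2, 12): total = 1993
  Site B (12, 1): total = 2485
  Site C (5, 6): total = 1283
Minimum is at Site C with total 1283 blocks.

Site C, total 1283 blocks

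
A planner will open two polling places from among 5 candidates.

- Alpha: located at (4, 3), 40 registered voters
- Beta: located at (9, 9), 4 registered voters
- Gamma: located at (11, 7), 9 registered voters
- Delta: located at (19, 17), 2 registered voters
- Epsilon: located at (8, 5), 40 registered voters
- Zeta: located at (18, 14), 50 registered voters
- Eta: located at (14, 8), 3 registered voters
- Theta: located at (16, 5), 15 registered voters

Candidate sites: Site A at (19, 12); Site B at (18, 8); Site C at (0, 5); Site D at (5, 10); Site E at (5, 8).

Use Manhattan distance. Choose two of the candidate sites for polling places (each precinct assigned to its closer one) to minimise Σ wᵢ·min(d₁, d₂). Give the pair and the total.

Evaluate every pair (each demand assigned to the nearer of the two):
  {Site A, Site E}: total = 900
  {Site B, Site E}: total = 970
  {Site A, Site C}: total = 1066
  {Site A, Site D}: total = 1078
  {Site B, Site C}: total = 1079
  {Site B, Site D}: total = 1139
  {Site A, Site B}: total = 1639
  {Site D, Site E}: total = 1692
  {Site C, Site E}: total = 1796
  {Site C, Site D}: total = 1826
Best pair: {Site A, Site E} with total 900.

{Site A, Site E}, total 900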